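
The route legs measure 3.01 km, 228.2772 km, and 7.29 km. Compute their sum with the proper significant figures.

3.01 km + 228.2772 km + 7.29 km = 238.5772 km.
Addition/subtraction keeps the fewest decimal places: 3.01 → 2 decimal places, 228.2772 → 4 decimal places, 7.29 → 2 decimal places; limit is 2.
Rounded to 2 decimal places: 238.58 km.

238.58 km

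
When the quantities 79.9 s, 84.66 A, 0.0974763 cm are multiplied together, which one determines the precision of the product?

79.9 s

79.9 s → 3 s.f.; 84.66 A → 4 s.f.; 0.0974763 cm → 6 s.f.
The fewest is 3 significant figures, from 79.9 s.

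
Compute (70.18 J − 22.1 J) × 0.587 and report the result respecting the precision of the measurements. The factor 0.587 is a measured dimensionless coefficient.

70.18 J − 22.1 J = 48.08 J; the difference is limited to 1 decimal place (3 s.f.).
Carrying full precision, 48.08 × 0.587 = 28.22296 J; 0.587 has 3 s.f., so the result keeps min(3, 3) = 3 s.f.
Rounded to 3 significant figures: 28.2 J.

28.2 J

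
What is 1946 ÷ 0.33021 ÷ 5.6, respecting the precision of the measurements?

1946 ÷ 0.33021 ÷ 5.6 = 1052.360619…
Multiplication/division keeps the fewest significant figures: 1946 → 4 s.f., 0.33021 → 5 s.f., 5.6 → 2 s.f.; limit is 2.
Rounded to 2 significant figures: 1.1 × 10³.

1.1 × 10³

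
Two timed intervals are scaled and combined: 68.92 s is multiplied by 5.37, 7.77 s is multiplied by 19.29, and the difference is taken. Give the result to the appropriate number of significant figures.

2.20 × 10^2 s

68.92 × 5.37 = 370.1004 → 370. s (3 s.f., last digit at the 10^0 place).
7.77 × 19.29 = 149.8833 → 150. s (3 s.f., last digit at the 10^0 place).
Difference: 220.2171 s; keep the coarser place, 10^0.
Result: 2.20 × 10^2 s.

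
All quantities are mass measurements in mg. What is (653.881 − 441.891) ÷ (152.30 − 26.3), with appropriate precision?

653.881 − 441.891 = 211.990, limited to 3 d.p. → 6 s.f.; 152.30 − 26.3 = 126.00, limited to 1 d.p. → 4 s.f.
Carrying full precision, 211.990 ÷ 126.00 = 1.68246031746…; keep min(6, 4) = 4 s.f.
Rounded to 4 significant figures: 1.682.

1.682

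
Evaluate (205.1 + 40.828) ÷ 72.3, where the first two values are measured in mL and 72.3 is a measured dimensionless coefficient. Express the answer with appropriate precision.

3.40 mL

205.1 mL + 40.828 mL = 245.928 mL; the sum is limited to 1 decimal place (4 s.f.).
Carrying full precision, 245.928 ÷ 72.3 = 3.40149377593… mL; 72.3 has 3 s.f., so the result keeps min(4, 3) = 3 s.f.
Rounded to 3 significant figures: 3.40 mL.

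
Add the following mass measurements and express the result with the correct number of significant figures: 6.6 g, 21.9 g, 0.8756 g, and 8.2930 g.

37.7 g

6.6 g + 21.9 g + 0.8756 g + 8.2930 g = 37.6686 g.
Addition/subtraction keeps the fewest decimal places: 6.6 → 1 decimal place, 21.9 → 1 decimal place, 0.8756 → 4 decimal places, 8.2930 → 4 decimal places; limit is 1.
Rounded to 1 decimal place: 37.7 g.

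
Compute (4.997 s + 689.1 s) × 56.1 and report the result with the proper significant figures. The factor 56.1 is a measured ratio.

4.997 s + 689.1 s = 694.097 s; the sum is limited to 1 decimal place (4 s.f.).
Carrying full precision, 694.097 × 56.1 = 38938.8417 s; 56.1 has 3 s.f., so the result keeps min(4, 3) = 3 s.f.
Rounded to 3 significant figures: 3.89 × 10⁴ s.

3.89 × 10⁴ s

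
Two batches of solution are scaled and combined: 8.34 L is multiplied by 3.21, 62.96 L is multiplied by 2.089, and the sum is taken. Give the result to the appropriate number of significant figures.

158.3 L

8.34 × 3.21 = 26.7714 → 26.8 L (3 s.f., last digit at the 10^-1 place).
62.96 × 2.089 = 131.52344 → 1.315 × 10² L (4 s.f., last digit at the 10^-1 place).
Sum: 158.29484 L; keep the coarser place, 10^-1.
Result: 158.3 L.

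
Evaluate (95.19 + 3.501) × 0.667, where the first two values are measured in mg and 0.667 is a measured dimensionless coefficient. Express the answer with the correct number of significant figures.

65.8 mg

95.19 mg + 3.501 mg = 98.691 mg; the sum is limited to 2 decimal places (4 s.f.).
Carrying full precision, 98.691 × 0.667 = 65.826897 mg; 0.667 has 3 s.f., so the result keeps min(4, 3) = 3 s.f.
Rounded to 3 significant figures: 65.8 mg.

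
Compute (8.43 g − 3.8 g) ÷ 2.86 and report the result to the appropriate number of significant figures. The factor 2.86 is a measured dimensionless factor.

1.6 g

8.43 g − 3.8 g = 4.63 g; the difference is limited to 1 decimal place (2 s.f.).
Carrying full precision, 4.63 ÷ 2.86 = 1.61888111888… g; 2.86 has 3 s.f., so the result keeps min(2, 3) = 2 s.f.
Rounded to 2 significant figures: 1.6 g.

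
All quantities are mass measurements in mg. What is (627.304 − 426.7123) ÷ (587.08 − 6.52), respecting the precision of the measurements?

3.4551 × 10^-1

627.304 − 426.7123 = 200.5917, limited to 3 d.p. → 6 s.f.; 587.08 − 6.52 = 580.56, limited to 2 d.p. → 5 s.f.
Carrying full precision, 200.5917 ÷ 580.56 = 0.345514158743…; keep min(6, 5) = 5 s.f.
Rounded to 5 significant figures: 3.4551 × 10^-1.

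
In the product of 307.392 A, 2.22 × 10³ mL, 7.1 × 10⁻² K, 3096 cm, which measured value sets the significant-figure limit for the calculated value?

307.392 A → 6 s.f.; 2.22 × 10³ mL → 3 s.f.; 7.1 × 10⁻² K → 2 s.f.; 3096 cm → 4 s.f.
The fewest is 2 significant figures, from 7.1 × 10⁻² K.

7.1 × 10⁻² K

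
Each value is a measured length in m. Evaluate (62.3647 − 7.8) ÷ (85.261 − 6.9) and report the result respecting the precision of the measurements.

62.3647 − 7.8 = 54.5647, limited to 1 d.p. → 3 s.f.; 85.261 − 6.9 = 78.361, limited to 1 d.p. → 3 s.f.
Carrying full precision, 54.5647 ÷ 78.361 = 0.696324702339…; keep min(3, 3) = 3 s.f.
Rounded to 3 significant figures: 0.696.

0.696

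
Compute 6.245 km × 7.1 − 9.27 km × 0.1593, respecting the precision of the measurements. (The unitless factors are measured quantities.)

6.245 × 7.1 = 44.3395 → 44 km (2 s.f., last digit at the 10^0 place).
9.27 × 0.1593 = 1.476711 → 1.48 km (3 s.f., last digit at the 10^-2 place).
Difference: 42.862789 km; keep the coarser place, 10^0.
Result: 43 km.

43 km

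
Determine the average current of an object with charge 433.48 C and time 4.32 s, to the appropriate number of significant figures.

100. A

average current = 433.48 C ÷ 4.32 s = 100.342592593… A.
433.48 has 5 significant figures; 4.32 has 3.
Division/multiplication keeps the fewest: 3 significant figures.
Rounded: 100. A.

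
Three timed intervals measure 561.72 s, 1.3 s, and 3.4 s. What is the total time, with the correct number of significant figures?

561.72 s + 1.3 s + 3.4 s = 566.42 s.
Addition/subtraction keeps the fewest decimal places: 561.72 → 2 decimal places, 1.3 → 1 decimal place, 3.4 → 1 decimal place; limit is 1.
Rounded to 1 decimal place: 566.4 s.

566.4 s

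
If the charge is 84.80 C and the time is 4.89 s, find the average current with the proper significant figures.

17.3 A

average current = 84.80 C ÷ 4.89 s = 17.3415132924… A.
84.80 has 4 significant figures; 4.89 has 3.
Division/multiplication keeps the fewest: 3 significant figures.
Rounded: 17.3 A.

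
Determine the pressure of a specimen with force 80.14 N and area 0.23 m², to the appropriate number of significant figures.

3.5 × 10^2 Pa

pressure = 80.14 N ÷ 0.23 m² = 348.434782609… Pa.
80.14 has 4 significant figures; 0.23 has 2.
Division/multiplication keeps the fewest: 2 significant figures.
Rounded: 3.5 × 10^2 Pa.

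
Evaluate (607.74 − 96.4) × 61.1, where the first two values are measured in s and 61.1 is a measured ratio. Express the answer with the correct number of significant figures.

3.12 × 10⁴ s

607.74 s − 96.4 s = 511.34 s; the difference is limited to 1 decimal place (4 s.f.).
Carrying full precision, 511.34 × 61.1 = 31242.874 s; 61.1 has 3 s.f., so the result keeps min(4, 3) = 3 s.f.
Rounded to 3 significant figures: 3.12 × 10⁴ s.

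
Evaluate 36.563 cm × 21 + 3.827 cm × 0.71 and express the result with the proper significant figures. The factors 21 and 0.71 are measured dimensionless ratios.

36.563 × 21 = 767.823 → 7.7 × 10^2 cm (2 s.f., last digit at the 10^1 place).
3.827 × 0.71 = 2.71717 → 2.7 cm (2 s.f., last digit at the 10^-1 place).
Sum: 770.54017 cm; keep the coarser place, 10^1.
Result: 7.7 × 10^2 cm.

7.7 × 10^2 cm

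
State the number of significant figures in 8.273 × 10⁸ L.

4

8.273 × 10⁸: in scientific notation every digit of the coefficient is significant.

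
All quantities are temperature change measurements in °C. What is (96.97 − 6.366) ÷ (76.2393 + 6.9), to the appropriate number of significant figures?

1.09

96.97 − 6.366 = 90.604, limited to 2 d.p. → 4 s.f.; 76.2393 + 6.9 = 83.1393, limited to 1 d.p. → 3 s.f.
Carrying full precision, 90.604 ÷ 83.1393 = 1.08978545646…; keep min(4, 3) = 3 s.f.
Rounded to 3 significant figures: 1.09.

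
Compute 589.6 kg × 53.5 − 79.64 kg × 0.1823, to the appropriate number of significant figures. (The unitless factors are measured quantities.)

589.6 × 53.5 = 31543.6 → 3.15 × 10⁴ kg (3 s.f., last digit at the 10^2 place).
79.64 × 0.1823 = 14.518372 → 14.52 kg (4 s.f., last digit at the 10^-2 place).
Difference: 31529.081628 kg; keep the coarser place, 10^2.
Result: 3.15 × 10⁴ kg.

3.15 × 10⁴ kg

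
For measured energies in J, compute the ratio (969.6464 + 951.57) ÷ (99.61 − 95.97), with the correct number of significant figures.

528

969.6464 + 951.57 = 1921.2164, limited to 2 d.p. → 6 s.f.; 99.61 − 95.97 = 3.64, limited to 2 d.p. → 3 s.f.
Carrying full precision, 1921.2164 ÷ 3.64 = 527.806703297…; keep min(6, 3) = 3 s.f.
Rounded to 3 significant figures: 528.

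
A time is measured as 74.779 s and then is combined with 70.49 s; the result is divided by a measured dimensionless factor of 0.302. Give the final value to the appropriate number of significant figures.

481 s

74.779 s + 70.49 s = 145.269 s; the sum is limited to 2 decimal places (5 s.f.).
Carrying full precision, 145.269 ÷ 0.302 = 481.023178808… s; 0.302 has 3 s.f., so the result keeps min(5, 3) = 3 s.f.
Rounded to 3 significant figures: 481 s.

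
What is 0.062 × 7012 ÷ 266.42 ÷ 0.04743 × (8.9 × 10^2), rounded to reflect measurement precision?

3.1 × 10^4

0.062 × 7012 ÷ 266.42 ÷ 0.04743 × (8.9 × 10^2) = 30619.8920276…
Multiplication/division keeps the fewest significant figures: 0.062 → 2 s.f., 7012 → 4 s.f., 266.42 → 5 s.f., 0.04743 → 4 s.f., 8.9 × 10^2 → 2 s.f.; limit is 2.
Rounded to 2 significant figures: 3.1 × 10^4.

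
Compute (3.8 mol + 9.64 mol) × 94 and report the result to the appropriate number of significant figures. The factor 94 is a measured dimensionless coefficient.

3.8 mol + 9.64 mol = 13.44 mol; the sum is limited to 1 decimal place (3 s.f.).
Carrying full precision, 13.44 × 94 = 1263.36 mol; 94 has 2 s.f., so the result keeps min(3, 2) = 2 s.f.
Rounded to 2 significant figures: 1.3 × 10^3 mol.

1.3 × 10^3 mol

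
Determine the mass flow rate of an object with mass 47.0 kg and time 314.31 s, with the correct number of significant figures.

0.150 kg/s

mass flow rate = 47.0 kg ÷ 314.31 s = 0.149533899653… kg/s.
47.0 has 3 significant figures; 314.31 has 5.
Division/multiplication keeps the fewest: 3 significant figures.
Rounded: 0.150 kg/s.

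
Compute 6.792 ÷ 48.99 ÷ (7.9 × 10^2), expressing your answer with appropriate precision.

1.8 × 10^-4

6.792 ÷ 48.99 ÷ (7.9 × 10^2) = 0.00017549435302…
Multiplication/division keeps the fewest significant figures: 6.792 → 4 s.f., 48.99 → 4 s.f., 7.9 × 10^2 → 2 s.f.; limit is 2.
Rounded to 2 significant figures: 1.8 × 10^-4.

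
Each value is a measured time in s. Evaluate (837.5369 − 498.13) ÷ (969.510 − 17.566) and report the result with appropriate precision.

0.35654

837.5369 − 498.13 = 339.4069, limited to 2 d.p. → 5 s.f.; 969.510 − 17.566 = 951.944, limited to 3 d.p. → 6 s.f.
Carrying full precision, 339.4069 ÷ 951.944 = 0.356540825931…; keep min(5, 6) = 5 s.f.
Rounded to 5 significant figures: 0.35654.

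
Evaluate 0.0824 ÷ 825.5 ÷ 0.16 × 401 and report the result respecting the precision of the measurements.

0.0824 ÷ 825.5 ÷ 0.16 × 401 = 0.250169594185…
Multiplication/division keeps the fewest significant figures: 0.0824 → 3 s.f., 825.5 → 4 s.f., 0.16 → 2 s.f., 401 → 3 s.f.; limit is 2.
Rounded to 2 significant figures: 0.25.

0.25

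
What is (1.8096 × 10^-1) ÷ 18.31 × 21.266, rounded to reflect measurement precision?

(1.8096 × 10^-1) ÷ 18.31 × 21.266 = 0.210174514473…
Multiplication/division keeps the fewest significant figures: 1.8096 × 10^-1 → 5 s.f., 18.31 → 4 s.f., 21.266 → 5 s.f.; limit is 4.
Rounded to 4 significant figures: 0.2102.

0.2102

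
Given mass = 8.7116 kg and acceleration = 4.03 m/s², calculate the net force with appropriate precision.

net force = 8.7116 kg × 4.03 m/s² = 35.107748 N.
8.7116 has 5 significant figures; 4.03 has 3.
Division/multiplication keeps the fewest: 3 significant figures.
Rounded: 35.1 N.

35.1 N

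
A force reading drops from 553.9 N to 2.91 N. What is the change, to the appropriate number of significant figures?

553.9 N − 2.91 N = 550.99 N.
Addition/subtraction keeps the fewest decimal places: 553.9 → 1 decimal place, 2.91 → 2 decimal places; limit is 1.
Rounded to 1 decimal place: 551.0 N.

551.0 N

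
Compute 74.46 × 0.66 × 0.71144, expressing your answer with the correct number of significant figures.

35

74.46 × 0.66 × 0.71144 = 34.962722784
Multiplication/division keeps the fewest significant figures: 74.46 → 4 s.f., 0.66 → 2 s.f., 0.71144 → 5 s.f.; limit is 2.
Rounded to 2 significant figures: 35.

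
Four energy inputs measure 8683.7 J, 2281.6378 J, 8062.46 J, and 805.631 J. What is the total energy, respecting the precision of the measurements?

8683.7 J + 2281.6378 J + 8062.46 J + 805.631 J = 19833.4288 J.
Addition/subtraction keeps the fewest decimal places: 8683.7 → 1 decimal place, 2281.6378 → 4 decimal places, 8062.46 → 2 decimal places, 805.631 → 3 decimal places; limit is 1.
Rounded to 1 decimal place: 19833.4 J.

19833.4 J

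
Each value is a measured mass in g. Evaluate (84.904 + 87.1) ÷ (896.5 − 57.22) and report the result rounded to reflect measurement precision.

84.904 + 87.1 = 172.004, limited to 1 d.p. → 4 s.f.; 896.5 − 57.22 = 839.28, limited to 1 d.p. → 4 s.f.
Carrying full precision, 172.004 ÷ 839.28 = 0.204942331522…; keep min(4, 4) = 4 s.f.
Rounded to 4 significant figures: 2.049 × 10^-1.

2.049 × 10^-1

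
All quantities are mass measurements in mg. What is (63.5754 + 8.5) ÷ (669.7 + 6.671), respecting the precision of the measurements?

0.107

63.5754 + 8.5 = 72.0754, limited to 1 d.p. → 3 s.f.; 669.7 + 6.671 = 676.371, limited to 1 d.p. → 4 s.f.
Carrying full precision, 72.0754 ÷ 676.371 = 0.106561931248…; keep min(3, 4) = 3 s.f.
Rounded to 3 significant figures: 0.107.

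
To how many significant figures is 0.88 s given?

2

0.88: leading zeros are not significant.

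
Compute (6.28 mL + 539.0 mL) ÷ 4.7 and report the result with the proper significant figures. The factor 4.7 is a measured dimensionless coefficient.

1.2 × 10² mL

6.28 mL + 539.0 mL = 545.28 mL; the sum is limited to 1 decimal place (4 s.f.).
Carrying full precision, 545.28 ÷ 4.7 = 116.017021277… mL; 4.7 has 2 s.f., so the result keeps min(4, 2) = 2 s.f.
Rounded to 2 significant figures: 1.2 × 10² mL.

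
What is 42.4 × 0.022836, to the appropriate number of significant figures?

9.68 × 10^-1

42.4 × 0.022836 = 0.9682464
Multiplication/division keeps the fewest significant figures: 42.4 → 3 s.f., 0.022836 → 5 s.f.; limit is 3.
Rounded to 3 significant figures: 9.68 × 10^-1.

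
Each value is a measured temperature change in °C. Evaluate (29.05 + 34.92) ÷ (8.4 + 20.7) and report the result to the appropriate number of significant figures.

29.05 + 34.92 = 63.97, limited to 2 d.p. → 4 s.f.; 8.4 + 20.7 = 29.1, limited to 1 d.p. → 3 s.f.
Carrying full precision, 63.97 ÷ 29.1 = 2.19828178694…; keep min(4, 3) = 3 s.f.
Rounded to 3 significant figures: 2.20.

2.20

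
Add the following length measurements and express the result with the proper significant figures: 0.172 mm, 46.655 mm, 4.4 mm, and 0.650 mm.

0.172 mm + 46.655 mm + 4.4 mm + 0.650 mm = 51.877 mm.
Addition/subtraction keeps the fewest decimal places: 0.172 → 3 decimal places, 46.655 → 3 decimal places, 4.4 → 1 decimal place, 0.650 → 3 decimal places; limit is 1.
Rounded to 1 decimal place: 51.9 mm.

51.9 mm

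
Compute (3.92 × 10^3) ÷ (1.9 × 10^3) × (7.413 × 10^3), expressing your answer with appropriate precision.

(3.92 × 10^3) ÷ (1.9 × 10^3) × (7.413 × 10^3) = 15294.1894737…
Multiplication/division keeps the fewest significant figures: 3.92 × 10^3 → 3 s.f., 1.9 × 10^3 → 2 s.f., 7.413 × 10^3 → 4 s.f.; limit is 2.
Rounded to 2 significant figures: 1.5 × 10^4.

1.5 × 10^4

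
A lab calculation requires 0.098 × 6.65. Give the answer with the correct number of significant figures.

0.098 × 6.65 = 0.6517
Multiplication/division keeps the fewest significant figures: 0.098 → 2 s.f., 6.65 → 3 s.f.; limit is 2.
Rounded to 2 significant figures: 0.65.

0.65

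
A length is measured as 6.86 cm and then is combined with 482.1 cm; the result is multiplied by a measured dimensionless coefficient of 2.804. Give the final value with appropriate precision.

1.371 × 10³ cm

6.86 cm + 482.1 cm = 488.96 cm; the sum is limited to 1 decimal place (4 s.f.).
Carrying full precision, 488.96 × 2.804 = 1371.04384 cm; 2.804 has 4 s.f., so the result keeps min(4, 4) = 4 s.f.
Rounded to 4 significant figures: 1.371 × 10³ cm.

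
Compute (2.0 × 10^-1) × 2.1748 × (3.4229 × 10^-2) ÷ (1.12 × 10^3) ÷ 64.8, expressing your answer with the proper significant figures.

2.1 × 10^-7

(2.0 × 10^-1) × 2.1748 × (3.4229 × 10^-2) ÷ (1.12 × 10^3) ÷ 64.8 = 2.05140071649 × 10^-7…
Multiplication/division keeps the fewest significant figures: 2.0 × 10^-1 → 2 s.f., 2.1748 → 5 s.f., 3.4229 × 10^-2 → 5 s.f., 1.12 × 10^3 → 3 s.f., 64.8 → 3 s.f.; limit is 2.
Rounded to 2 significant figures: 2.1 × 10^-7.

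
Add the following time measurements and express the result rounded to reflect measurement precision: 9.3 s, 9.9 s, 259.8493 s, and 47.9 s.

9.3 s + 9.9 s + 259.8493 s + 47.9 s = 326.9493 s.
Addition/subtraction keeps the fewest decimal places: 9.3 → 1 decimal place, 9.9 → 1 decimal place, 259.8493 → 4 decimal places, 47.9 → 1 decimal place; limit is 1.
Rounded to 1 decimal place: 3.269 × 10^2 s.

3.269 × 10^2 s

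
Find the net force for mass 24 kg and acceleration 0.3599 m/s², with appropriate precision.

net force = 24 kg × 0.3599 m/s² = 8.6376 N.
24 has 2 significant figures; 0.3599 has 4.
Division/multiplication keeps the fewest: 2 significant figures.
Rounded: 8.6 N.

8.6 N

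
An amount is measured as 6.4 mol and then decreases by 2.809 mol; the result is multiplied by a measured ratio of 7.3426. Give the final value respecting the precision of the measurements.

26 mol

6.4 mol − 2.809 mol = 3.591 mol; the difference is limited to 1 decimal place (2 s.f.).
Carrying full precision, 3.591 × 7.3426 = 26.3672766 mol; 7.3426 has 5 s.f., so the result keeps min(2, 5) = 2 s.f.
Rounded to 2 significant figures: 26 mol.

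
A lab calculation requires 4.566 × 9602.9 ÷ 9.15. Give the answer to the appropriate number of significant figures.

4.566 × 9602.9 ÷ 9.15 = 4792.00452459…
Multiplication/division keeps the fewest significant figures: 4.566 → 4 s.f., 9602.9 → 5 s.f., 9.15 → 3 s.f.; limit is 3.
Rounded to 3 significant figures: 4.79 × 10^3.

4.79 × 10^3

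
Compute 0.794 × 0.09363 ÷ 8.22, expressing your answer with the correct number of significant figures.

0.00904

0.794 × 0.09363 ÷ 8.22 = 0.00904406569343…
Multiplication/division keeps the fewest significant figures: 0.794 → 3 s.f., 0.09363 → 4 s.f., 8.22 → 3 s.f.; limit is 3.
Rounded to 3 significant figures: 0.00904.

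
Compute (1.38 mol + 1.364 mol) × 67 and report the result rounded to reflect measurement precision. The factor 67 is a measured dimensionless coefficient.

1.38 mol + 1.364 mol = 2.744 mol; the sum is limited to 2 decimal places (3 s.f.).
Carrying full precision, 2.744 × 67 = 183.848 mol; 67 has 2 s.f., so the result keeps min(3, 2) = 2 s.f.
Rounded to 2 significant figures: 1.8 × 10^2 mol.

1.8 × 10^2 mol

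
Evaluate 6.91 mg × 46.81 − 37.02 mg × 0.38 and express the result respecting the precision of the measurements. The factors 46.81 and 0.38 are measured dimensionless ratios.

6.91 × 46.81 = 323.4571 → 323 mg (3 s.f., last digit at the 10^0 place).
37.02 × 0.38 = 14.0676 → 14 mg (2 s.f., last digit at the 10^0 place).
Difference: 309.3895 mg; keep the coarser place, 10^0.
Result: 3.09 × 10^2 mg.

3.09 × 10^2 mg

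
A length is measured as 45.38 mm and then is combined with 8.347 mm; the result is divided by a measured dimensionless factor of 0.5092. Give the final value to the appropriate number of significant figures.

105.5 mm

45.38 mm + 8.347 mm = 53.727 mm; the sum is limited to 2 decimal places (4 s.f.).
Carrying full precision, 53.727 ÷ 0.5092 = 105.512568735… mm; 0.5092 has 4 s.f., so the result keeps min(4, 4) = 4 s.f.
Rounded to 4 significant figures: 105.5 mm.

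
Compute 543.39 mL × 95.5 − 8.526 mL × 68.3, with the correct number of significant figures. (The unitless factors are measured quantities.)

5.13 × 10^4 mL

543.39 × 95.5 = 51893.745 → 5.19 × 10^4 mL (3 s.f., last digit at the 10^2 place).
8.526 × 68.3 = 582.3258 → 582 mL (3 s.f., last digit at the 10^0 place).
Difference: 51311.4192 mL; keep the coarser place, 10^2.
Result: 5.13 × 10^4 mL.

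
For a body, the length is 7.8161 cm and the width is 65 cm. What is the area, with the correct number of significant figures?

5.1 × 10² cm²

area = 7.8161 cm × 65 cm = 508.0465 cm².
7.8161 has 5 significant figures; 65 has 2.
Division/multiplication keeps the fewest: 2 significant figures.
Rounded: 5.1 × 10² cm².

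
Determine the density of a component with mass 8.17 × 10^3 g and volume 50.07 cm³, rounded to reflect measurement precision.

density = 8.17 × 10^3 g ÷ 50.07 cm³ = 163.171559816… g/cm³.
8.17 × 10^3 has 3 significant figures; 50.07 has 4.
Division/multiplication keeps the fewest: 3 significant figures.
Rounded: 163 g/cm³.

163 g/cm³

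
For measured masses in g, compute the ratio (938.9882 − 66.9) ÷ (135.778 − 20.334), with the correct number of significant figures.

7.554

938.9882 − 66.9 = 872.0882, limited to 1 d.p. → 4 s.f.; 135.778 − 20.334 = 115.444, limited to 3 d.p. → 6 s.f.
Carrying full precision, 872.0882 ÷ 115.444 = 7.55420983334…; keep min(4, 6) = 4 s.f.
Rounded to 4 significant figures: 7.554.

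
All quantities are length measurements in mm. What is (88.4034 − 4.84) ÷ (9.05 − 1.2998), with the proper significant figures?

10.8

88.4034 − 4.84 = 83.5634, limited to 2 d.p. → 4 s.f.; 9.05 − 1.2998 = 7.7502, limited to 2 d.p. → 3 s.f.
Carrying full precision, 83.5634 ÷ 7.7502 = 10.7820959459…; keep min(4, 3) = 3 s.f.
Rounded to 3 significant figures: 10.8.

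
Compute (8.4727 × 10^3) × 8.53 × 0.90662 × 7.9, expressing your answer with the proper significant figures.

(8.4727 × 10^3) × 8.53 × 0.90662 × 7.9 = 517634.539317…
Multiplication/division keeps the fewest significant figures: 8.4727 × 10^3 → 5 s.f., 8.53 → 3 s.f., 0.90662 → 5 s.f., 7.9 → 2 s.f.; limit is 2.
Rounded to 2 significant figures: 5.2 × 10^5.

5.2 × 10^5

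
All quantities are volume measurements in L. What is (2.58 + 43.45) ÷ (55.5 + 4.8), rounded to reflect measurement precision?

2.58 + 43.45 = 46.03, limited to 2 d.p. → 4 s.f.; 55.5 + 4.8 = 60.3, limited to 1 d.p. → 3 s.f.
Carrying full precision, 46.03 ÷ 60.3 = 0.763349917081…; keep min(4, 3) = 3 s.f.
Rounded to 3 significant figures: 0.763.

0.763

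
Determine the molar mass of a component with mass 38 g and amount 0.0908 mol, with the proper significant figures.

4.2 × 10^2 g/mol

molar mass = 38 g ÷ 0.0908 mol = 418.502202643… g/mol.
38 has 2 significant figures; 0.0908 has 3.
Division/multiplication keeps the fewest: 2 significant figures.
Rounded: 4.2 × 10^2 g/mol.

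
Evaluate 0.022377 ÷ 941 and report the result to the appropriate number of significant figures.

0.022377 ÷ 941 = 0.000023780021254…
Multiplication/division keeps the fewest significant figures: 0.022377 → 5 s.f., 941 → 3 s.f.; limit is 3.
Rounded to 3 significant figures: 2.38 × 10^-5.

2.38 × 10^-5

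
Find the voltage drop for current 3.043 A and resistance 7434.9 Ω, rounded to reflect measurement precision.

voltage drop = 3.043 A × 7434.9 Ω = 22624.4007 V.
3.043 has 4 significant figures; 7434.9 has 5.
Division/multiplication keeps the fewest: 4 significant figures.
Rounded: 2.262 × 10^4 V.

2.262 × 10^4 V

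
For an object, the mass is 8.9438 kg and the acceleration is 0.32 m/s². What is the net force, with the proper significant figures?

net force = 8.9438 kg × 0.32 m/s² = 2.862016 N.
8.9438 has 5 significant figures; 0.32 has 2.
Division/multiplication keeps the fewest: 2 significant figures.
Rounded: 2.9 N.

2.9 N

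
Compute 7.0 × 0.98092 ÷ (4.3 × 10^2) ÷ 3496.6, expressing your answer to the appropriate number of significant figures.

4.6 × 10^-6

7.0 × 0.98092 ÷ (4.3 × 10^2) ÷ 3496.6 = 0.00000456685497806…
Multiplication/division keeps the fewest significant figures: 7.0 → 2 s.f., 0.98092 → 5 s.f., 4.3 × 10^2 → 2 s.f., 3496.6 → 5 s.f.; limit is 2.
Rounded to 2 significant figures: 4.6 × 10^-6.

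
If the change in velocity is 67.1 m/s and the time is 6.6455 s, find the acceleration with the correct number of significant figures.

10.1 m/s²

acceleration = 67.1 m/s ÷ 6.6455 s = 10.0970581597… m/s².
67.1 has 3 significant figures; 6.6455 has 5.
Division/multiplication keeps the fewest: 3 significant figures.
Rounded: 10.1 m/s².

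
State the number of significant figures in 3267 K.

3267: every digit is nonzero and significant.

4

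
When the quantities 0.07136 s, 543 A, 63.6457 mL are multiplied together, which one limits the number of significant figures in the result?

543 A

0.07136 s → 4 s.f.; 543 A → 3 s.f.; 63.6457 mL → 6 s.f.
The fewest is 3 significant figures, from 543 A.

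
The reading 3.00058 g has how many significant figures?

3.00058: zeros between nonzero digits are significant.

6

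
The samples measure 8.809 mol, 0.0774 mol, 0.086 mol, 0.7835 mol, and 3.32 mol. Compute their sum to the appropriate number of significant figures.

13.08 mol

8.809 mol + 0.0774 mol + 0.086 mol + 0.7835 mol + 3.32 mol = 13.0759 mol.
Addition/subtraction keeps the fewest decimal places: 8.809 → 3 decimal places, 0.0774 → 4 decimal places, 0.086 → 3 decimal places, 0.7835 → 4 decimal places, 3.32 → 2 decimal places; limit is 2.
Rounded to 2 decimal places: 13.08 mol.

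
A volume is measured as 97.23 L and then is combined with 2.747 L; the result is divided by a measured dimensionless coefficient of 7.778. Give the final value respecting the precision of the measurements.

97.23 L + 2.747 L = 99.977 L; the sum is limited to 2 decimal places (4 s.f.).
Carrying full precision, 99.977 ÷ 7.778 = 12.8538184623… L; 7.778 has 4 s.f., so the result keeps min(4, 4) = 4 s.f.
Rounded to 4 significant figures: 12.85 L.

12.85 L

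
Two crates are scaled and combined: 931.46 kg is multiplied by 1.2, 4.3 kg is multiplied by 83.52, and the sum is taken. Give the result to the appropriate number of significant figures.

1.5 × 10³ kg

931.46 × 1.2 = 1117.752 → 1.1 × 10³ kg (2 s.f., last digit at the 10^2 place).
4.3 × 83.52 = 359.136 → 3.6 × 10² kg (2 s.f., last digit at the 10^1 place).
Sum: 1476.888 kg; keep the coarser place, 10^2.
Result: 1.5 × 10³ kg.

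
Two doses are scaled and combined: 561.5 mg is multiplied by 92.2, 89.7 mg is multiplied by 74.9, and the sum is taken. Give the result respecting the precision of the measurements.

5.85 × 10⁴ mg

561.5 × 92.2 = 51770.3 → 5.18 × 10⁴ mg (3 s.f., last digit at the 10^2 place).
89.7 × 74.9 = 6718.53 → 6.72 × 10³ mg (3 s.f., last digit at the 10^1 place).
Sum: 58488.83 mg; keep the coarser place, 10^2.
Result: 5.85 × 10⁴ mg.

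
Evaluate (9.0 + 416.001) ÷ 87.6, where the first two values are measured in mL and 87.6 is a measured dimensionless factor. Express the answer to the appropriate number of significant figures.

9.0 mL + 416.001 mL = 425.001 mL; the sum is limited to 1 decimal place (4 s.f.).
Carrying full precision, 425.001 ÷ 87.6 = 4.85160958904… mL; 87.6 has 3 s.f., so the result keeps min(4, 3) = 3 s.f.
Rounded to 3 significant figures: 4.85 mL.

4.85 mL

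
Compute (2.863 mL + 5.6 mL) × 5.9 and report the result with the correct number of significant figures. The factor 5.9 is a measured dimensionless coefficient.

2.863 mL + 5.6 mL = 8.463 mL; the sum is limited to 1 decimal place (2 s.f.).
Carrying full precision, 8.463 × 5.9 = 49.9317 mL; 5.9 has 2 s.f., so the result keeps min(2, 2) = 2 s.f.
Rounded to 2 significant figures: 50. mL.

50. mL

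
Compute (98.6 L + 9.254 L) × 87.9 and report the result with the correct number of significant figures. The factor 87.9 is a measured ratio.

98.6 L + 9.254 L = 107.854 L; the sum is limited to 1 decimal place (4 s.f.).
Carrying full precision, 107.854 × 87.9 = 9480.3666 L; 87.9 has 3 s.f., so the result keeps min(4, 3) = 3 s.f.
Rounded to 3 significant figures: 9.48 × 10^3 L.

9.48 × 10^3 L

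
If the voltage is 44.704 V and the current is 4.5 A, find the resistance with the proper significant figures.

9.9 Ω

resistance = 44.704 V ÷ 4.5 A = 9.93422222222… Ω.
44.704 has 5 significant figures; 4.5 has 2.
Division/multiplication keeps the fewest: 2 significant figures.
Rounded: 9.9 Ω.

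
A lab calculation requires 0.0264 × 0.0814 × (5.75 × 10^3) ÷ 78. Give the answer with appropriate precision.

0.16

0.0264 × 0.0814 × (5.75 × 10^3) ÷ 78 = 0.158416923077…
Multiplication/division keeps the fewest significant figures: 0.0264 → 3 s.f., 0.0814 → 3 s.f., 5.75 × 10^3 → 3 s.f., 78 → 2 s.f.; limit is 2.
Rounded to 2 significant figures: 0.16.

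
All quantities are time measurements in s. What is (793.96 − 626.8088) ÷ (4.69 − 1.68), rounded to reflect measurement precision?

55.5

793.96 − 626.8088 = 167.1512, limited to 2 d.p. → 5 s.f.; 4.69 − 1.68 = 3.01, limited to 2 d.p. → 3 s.f.
Carrying full precision, 167.1512 ÷ 3.01 = 55.5319601329…; keep min(5, 3) = 3 s.f.
Rounded to 3 significant figures: 55.5.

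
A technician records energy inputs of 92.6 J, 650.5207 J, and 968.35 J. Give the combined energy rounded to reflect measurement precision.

1711.5 J

92.6 J + 650.5207 J + 968.35 J = 1711.4707 J.
Addition/subtraction keeps the fewest decimal places: 92.6 → 1 decimal place, 650.5207 → 4 decimal places, 968.35 → 2 decimal places; limit is 1.
Rounded to 1 decimal place: 1711.5 J.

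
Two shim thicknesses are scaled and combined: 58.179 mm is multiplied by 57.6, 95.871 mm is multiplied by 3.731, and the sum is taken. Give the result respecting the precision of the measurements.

58.179 × 57.6 = 3351.1104 → 3.35 × 10^3 mm (3 s.f., last digit at the 10^1 place).
95.871 × 3.731 = 357.694701 → 357.7 mm (4 s.f., last digit at the 10^-1 place).
Sum: 3708.805101 mm; keep the coarser place, 10^1.
Result: 3.71 × 10^3 mm.

3.71 × 10^3 mm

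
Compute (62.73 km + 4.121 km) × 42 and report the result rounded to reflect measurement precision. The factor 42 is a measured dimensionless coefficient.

2.8 × 10³ km

62.73 km + 4.121 km = 66.851 km; the sum is limited to 2 decimal places (4 s.f.).
Carrying full precision, 66.851 × 42 = 2807.742 km; 42 has 2 s.f., so the result keeps min(4, 2) = 2 s.f.
Rounded to 2 significant figures: 2.8 × 10³ km.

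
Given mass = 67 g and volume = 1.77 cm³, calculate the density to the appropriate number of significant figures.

38 g/cm³

density = 67 g ÷ 1.77 cm³ = 37.8531073446… g/cm³.
67 has 2 significant figures; 1.77 has 3.
Division/multiplication keeps the fewest: 2 significant figures.
Rounded: 38 g/cm³.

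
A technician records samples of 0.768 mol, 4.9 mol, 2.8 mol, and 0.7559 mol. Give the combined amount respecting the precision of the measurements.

9.2 mol

0.768 mol + 4.9 mol + 2.8 mol + 0.7559 mol = 9.2239 mol.
Addition/subtraction keeps the fewest decimal places: 0.768 → 3 decimal places, 4.9 → 1 decimal place, 2.8 → 1 decimal place, 0.7559 → 4 decimal places; limit is 1.
Rounded to 1 decimal place: 9.2 mol.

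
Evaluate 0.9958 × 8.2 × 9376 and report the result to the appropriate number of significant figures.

7.7 × 10⁴

0.9958 × 8.2 × 9376 = 76560.29056
Multiplication/division keeps the fewest significant figures: 0.9958 → 4 s.f., 8.2 → 2 s.f., 9376 → 4 s.f.; limit is 2.
Rounded to 2 significant figures: 7.7 × 10⁴.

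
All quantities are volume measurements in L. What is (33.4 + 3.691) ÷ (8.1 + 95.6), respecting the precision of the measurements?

33.4 + 3.691 = 37.091, limited to 1 d.p. → 3 s.f.; 8.1 + 95.6 = 103.7, limited to 1 d.p. → 4 s.f.
Carrying full precision, 37.091 ÷ 103.7 = 0.357675988428…; keep min(3, 4) = 3 s.f.
Rounded to 3 significant figures: 0.358.

0.358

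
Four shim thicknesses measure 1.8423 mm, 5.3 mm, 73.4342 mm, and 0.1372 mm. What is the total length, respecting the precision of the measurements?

1.8423 mm + 5.3 mm + 73.4342 mm + 0.1372 mm = 80.7137 mm.
Addition/subtraction keeps the fewest decimal places: 1.8423 → 4 decimal places, 5.3 → 1 decimal place, 73.4342 → 4 decimal places, 0.1372 → 4 decimal places; limit is 1.
Rounded to 1 decimal place: 80.7 mm.

80.7 mm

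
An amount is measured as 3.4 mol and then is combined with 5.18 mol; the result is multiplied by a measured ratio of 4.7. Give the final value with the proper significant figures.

40. mol

3.4 mol + 5.18 mol = 8.58 mol; the sum is limited to 1 decimal place (2 s.f.).
Carrying full precision, 8.58 × 4.7 = 40.326 mol; 4.7 has 2 s.f., so the result keeps min(2, 2) = 2 s.f.
Rounded to 2 significant figures: 40. mol.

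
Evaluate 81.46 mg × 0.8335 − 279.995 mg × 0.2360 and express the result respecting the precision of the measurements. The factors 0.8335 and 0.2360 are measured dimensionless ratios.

1.82 mg

81.46 × 0.8335 = 67.89691 → 67.90 mg (4 s.f., last digit at the 10^-2 place).
279.995 × 0.2360 = 66.07882 → 66.08 mg (4 s.f., last digit at the 10^-2 place).
Difference: 1.81809 mg; keep the coarser place, 10^-2.
Result: 1.82 mg.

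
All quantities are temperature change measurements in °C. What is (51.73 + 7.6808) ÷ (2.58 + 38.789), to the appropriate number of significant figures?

51.73 + 7.6808 = 59.4108, limited to 2 d.p. → 4 s.f.; 2.58 + 38.789 = 41.369, limited to 2 d.p. → 4 s.f.
Carrying full precision, 59.4108 ÷ 41.369 = 1.43611883294…; keep min(4, 4) = 4 s.f.
Rounded to 4 significant figures: 1.436.

1.436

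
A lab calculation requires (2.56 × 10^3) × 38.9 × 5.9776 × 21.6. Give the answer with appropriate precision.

1.29 × 10^7

(2.56 × 10^3) × 38.9 × 5.9776 × 21.6 = 12857903.6774…
Multiplication/division keeps the fewest significant figures: 2.56 × 10^3 → 3 s.f., 38.9 → 3 s.f., 5.9776 → 5 s.f., 21.6 → 3 s.f.; limit is 3.
Rounded to 3 significant figures: 1.29 × 10^7.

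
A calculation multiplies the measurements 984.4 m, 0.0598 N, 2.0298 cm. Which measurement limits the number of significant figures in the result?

984.4 m → 4 s.f.; 0.0598 N → 3 s.f.; 2.0298 cm → 5 s.f.
The fewest is 3 significant figures, from 0.0598 N.

0.0598 N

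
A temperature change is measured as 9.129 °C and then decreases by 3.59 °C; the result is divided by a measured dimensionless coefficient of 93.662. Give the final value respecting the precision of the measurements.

9.129 °C − 3.59 °C = 5.539 °C; the difference is limited to 2 decimal places (3 s.f.).
Carrying full precision, 5.539 ÷ 93.662 = 0.0591381777028… °C; 93.662 has 5 s.f., so the result keeps min(3, 5) = 3 s.f.
Rounded to 3 significant figures: 0.0591 °C.

0.0591 °C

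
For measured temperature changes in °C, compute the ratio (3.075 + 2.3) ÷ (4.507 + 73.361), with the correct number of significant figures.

0.069

3.075 + 2.3 = 5.375, limited to 1 d.p. → 2 s.f.; 4.507 + 73.361 = 77.868, limited to 3 d.p. → 5 s.f.
Carrying full precision, 5.375 ÷ 77.868 = 0.0690270714543…; keep min(2, 5) = 2 s.f.
Rounded to 2 significant figures: 0.069.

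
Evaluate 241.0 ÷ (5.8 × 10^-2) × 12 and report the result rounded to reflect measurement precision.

5.0 × 10^4

241.0 ÷ (5.8 × 10^-2) × 12 = 49862.0689655…
Multiplication/division keeps the fewest significant figures: 241.0 → 4 s.f., 5.8 × 10^-2 → 2 s.f., 12 → 2 s.f.; limit is 2.
Rounded to 2 significant figures: 5.0 × 10^4.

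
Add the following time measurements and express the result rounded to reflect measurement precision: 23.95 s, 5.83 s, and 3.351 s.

23.95 s + 5.83 s + 3.351 s = 33.131 s.
Addition/subtraction keeps the fewest decimal places: 23.95 → 2 decimal places, 5.83 → 2 decimal places, 3.351 → 3 decimal places; limit is 2.
Rounded to 2 decimal places: 33.13 s.

33.13 s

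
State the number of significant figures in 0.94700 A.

0.94700: leading zeros are not significant; trailing zeros after a decimal point are significant.

5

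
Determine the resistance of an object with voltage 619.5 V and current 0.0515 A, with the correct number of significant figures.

resistance = 619.5 V ÷ 0.0515 A = 12029.1262136… Ω.
619.5 has 4 significant figures; 0.0515 has 3.
Division/multiplication keeps the fewest: 3 significant figures.
Rounded: 1.20 × 10^4 Ω.

1.20 × 10^4 Ω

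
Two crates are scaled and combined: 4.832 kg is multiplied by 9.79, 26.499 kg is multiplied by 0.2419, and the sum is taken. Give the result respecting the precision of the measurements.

4.832 × 9.79 = 47.30528 → 47.3 kg (3 s.f., last digit at the 10^-1 place).
26.499 × 0.2419 = 6.4101081 → 6.410 kg (4 s.f., last digit at the 10^-3 place).
Sum: 53.7153881 kg; keep the coarser place, 10^-1.
Result: 53.7 kg.

53.7 kg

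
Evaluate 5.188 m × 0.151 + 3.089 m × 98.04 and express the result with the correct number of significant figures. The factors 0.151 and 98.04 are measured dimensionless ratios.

303.6 m

5.188 × 0.151 = 0.783388 → 0.783 m (3 s.f., last digit at the 10^-3 place).
3.089 × 98.04 = 302.84556 → 302.8 m (4 s.f., last digit at the 10^-1 place).
Sum: 303.628948 m; keep the coarser place, 10^-1.
Result: 303.6 m.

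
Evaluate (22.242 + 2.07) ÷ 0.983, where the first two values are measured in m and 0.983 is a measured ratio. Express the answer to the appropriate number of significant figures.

24.7 m

22.242 m + 2.07 m = 24.312 m; the sum is limited to 2 decimal places (4 s.f.).
Carrying full precision, 24.312 ÷ 0.983 = 24.7324516785… m; 0.983 has 3 s.f., so the result keeps min(4, 3) = 3 s.f.
Rounded to 3 significant figures: 24.7 m.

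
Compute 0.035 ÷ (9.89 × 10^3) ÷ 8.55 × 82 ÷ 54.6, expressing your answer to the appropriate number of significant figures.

6.2 × 10^-7

0.035 ÷ (9.89 × 10^3) ÷ 8.55 × 82 ÷ 54.6 = 6.21622674733 × 10^-7…
Multiplication/division keeps the fewest significant figures: 0.035 → 2 s.f., 9.89 × 10^3 → 3 s.f., 8.55 → 3 s.f., 82 → 2 s.f., 54.6 → 3 s.f.; limit is 2.
Rounded to 2 significant figures: 6.2 × 10^-7.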